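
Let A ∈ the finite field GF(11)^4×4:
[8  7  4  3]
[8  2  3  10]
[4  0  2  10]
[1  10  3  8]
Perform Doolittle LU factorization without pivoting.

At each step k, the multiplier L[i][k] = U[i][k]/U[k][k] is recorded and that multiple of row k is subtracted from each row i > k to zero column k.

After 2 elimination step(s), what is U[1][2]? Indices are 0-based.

U[1][2] = 10

[col 0] pivot 8
  R1 -= 1*R0 → (0, 6, 10, 7)  (L[1][0] := 1)
  R2 -= 6*R0 → (0, 2, 0, 3)  (L[2][0] := 6)
  R3 -= 7*R0 → (0, 5, 8, 9)  (L[3][0] := 7)
[col 1] pivot 6
  R2 -= 4*R1 → (0, 0, 4, 8)  (L[2][1] := 4)
  R3 -= 10*R1 → (0, 0, 7, 5)  (L[3][1] := 10)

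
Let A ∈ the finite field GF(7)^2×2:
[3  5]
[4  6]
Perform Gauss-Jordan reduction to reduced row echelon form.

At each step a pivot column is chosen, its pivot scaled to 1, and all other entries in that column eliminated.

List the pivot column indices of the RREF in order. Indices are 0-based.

pivot(0,0)=3: scale R0 → (1, 4)
  clear (1,0): R1 −= (4)R0 → (0, 4)
pivot(1,1)=4: scale R1 → (0, 1)
  clear (0,1): R0 −= (4)R1 → (1, 0)

pivot columns: 0, 1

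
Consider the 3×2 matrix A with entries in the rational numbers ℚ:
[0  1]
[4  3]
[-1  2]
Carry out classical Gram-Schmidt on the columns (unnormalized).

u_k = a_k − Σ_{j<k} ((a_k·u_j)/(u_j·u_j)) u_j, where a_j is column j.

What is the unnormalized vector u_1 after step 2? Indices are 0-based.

Step 1: u_0 = a_0 = (0, 4, -1).
Step 2: u_1 = a_1 − (10/17)·u_0 = (1, 11/17, 44/17).

u_1 = (1, 11/17, 44/17)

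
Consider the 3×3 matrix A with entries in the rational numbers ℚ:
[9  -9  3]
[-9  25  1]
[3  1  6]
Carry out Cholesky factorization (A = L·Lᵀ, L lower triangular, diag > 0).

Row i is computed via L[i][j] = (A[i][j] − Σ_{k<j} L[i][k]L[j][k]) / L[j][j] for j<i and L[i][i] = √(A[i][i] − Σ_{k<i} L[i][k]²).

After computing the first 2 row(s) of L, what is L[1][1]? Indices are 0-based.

Step 1: L[0][0] = √(9) = 3.
  L[1][0] = (-9) / L[0][0] = -3.
Step 2: L[1][1] = √(16) = 4.

L[1][1] = 4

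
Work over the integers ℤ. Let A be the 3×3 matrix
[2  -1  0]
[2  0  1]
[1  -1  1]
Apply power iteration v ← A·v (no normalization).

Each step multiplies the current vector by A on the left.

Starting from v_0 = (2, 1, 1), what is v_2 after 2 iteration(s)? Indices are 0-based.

v_2 = (1, 8, 0)

v_0 = (2, 1, 1).
v_1 = A·v_0 = (3, 5, 2).
v_2 = A·v_1 = (1, 8, 0).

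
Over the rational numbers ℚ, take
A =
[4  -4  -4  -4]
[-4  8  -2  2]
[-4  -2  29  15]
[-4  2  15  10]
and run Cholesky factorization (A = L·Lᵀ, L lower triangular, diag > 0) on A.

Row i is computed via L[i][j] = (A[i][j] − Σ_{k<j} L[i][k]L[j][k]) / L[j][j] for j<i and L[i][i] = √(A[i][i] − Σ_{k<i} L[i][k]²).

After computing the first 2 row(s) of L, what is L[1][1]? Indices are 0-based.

L[1][1] = 2

Step 1: L[0][0] = √(4) = 2.
  L[1][0] = (-4) / L[0][0] = -2.
Step 2: L[1][1] = √(4) = 2.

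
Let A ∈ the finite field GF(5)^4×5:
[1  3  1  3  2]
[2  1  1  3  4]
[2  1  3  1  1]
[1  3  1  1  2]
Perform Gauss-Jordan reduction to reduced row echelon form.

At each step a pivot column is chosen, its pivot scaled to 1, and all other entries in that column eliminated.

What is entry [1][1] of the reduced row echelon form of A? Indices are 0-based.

[1] R0 /= 1  ⇒  (1, 3, 1, 3, 2)
     R1 -= 2·R0  ⇒  (0, 0, 4, 2, 0)
     R2 -= 2·R0  ⇒  (0, 0, 1, 0, 2)
     R3 -= 1·R0  ⇒  (0, 0, 0, 3, 0)
column 1 empty below row 1
[2] R1 /= 4  ⇒  (0, 0, 1, 3, 0)
     R0 -= 1·R1  ⇒  (1, 3, 0, 0, 2)
     R2 -= 1·R1  ⇒  (0, 0, 0, 2, 2)
[3] R2 /= 2  ⇒  (0, 0, 0, 1, 1)
     R1 -= 3·R2  ⇒  (0, 0, 1, 0, 2)
     R3 -= 3·R2  ⇒  (0, 0, 0, 0, 2)
[4] R3 /= 2  ⇒  (0, 0, 0, 0, 1)
     R0 -= 2·R3  ⇒  (1, 3, 0, 0, 0)
     R1 -= 2·R3  ⇒  (0, 0, 1, 0, 0)
     R2 -= 1·R3  ⇒  (0, 0, 0, 1, 0)

M[1][1] = 0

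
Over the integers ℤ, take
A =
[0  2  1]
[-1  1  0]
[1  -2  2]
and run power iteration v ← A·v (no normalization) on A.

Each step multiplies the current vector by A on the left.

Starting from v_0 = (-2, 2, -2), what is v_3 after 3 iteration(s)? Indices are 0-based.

v_0 = (-2, 2, -2).
v_1 = A·v_0 = (2, 4, -10).
v_2 = A·v_1 = (-2, 2, -26).
v_3 = A·v_2 = (-22, 4, -58).

v_3 = (-22, 4, -58)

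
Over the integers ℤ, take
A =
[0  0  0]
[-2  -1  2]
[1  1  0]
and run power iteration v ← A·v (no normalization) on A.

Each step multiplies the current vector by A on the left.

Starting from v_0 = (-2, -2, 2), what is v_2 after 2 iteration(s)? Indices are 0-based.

v_2 = (0, -18, 10)

v_0 = (-2, -2, 2).
v_1 = A·v_0 = (0, 10, -4).
v_2 = A·v_1 = (0, -18, 10).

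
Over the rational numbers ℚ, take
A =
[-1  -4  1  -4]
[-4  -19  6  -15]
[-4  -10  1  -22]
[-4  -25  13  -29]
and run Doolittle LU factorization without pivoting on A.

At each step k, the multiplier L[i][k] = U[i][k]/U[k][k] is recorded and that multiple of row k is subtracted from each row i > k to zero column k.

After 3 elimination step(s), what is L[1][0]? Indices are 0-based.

[col 0] pivot -1
  R1 -= 4*R0 → (0, -3, 2, 1)  (L[1][0] := 4)
  R2 -= 4*R0 → (0, 6, -3, -6)  (L[2][0] := 4)
  R3 -= 4*R0 → (0, -9, 9, -13)  (L[3][0] := 4)
[col 1] pivot -3
  R2 -= -2*R1 → (0, 0, 1, -4)  (L[2][1] := -2)
  R3 -= 3*R1 → (0, 0, 3, -16)  (L[3][1] := 3)
[col 2] pivot 1
  R3 -= 3*R2 → (0, 0, 0, -4)  (L[3][2] := 3)

L[1][0] = 4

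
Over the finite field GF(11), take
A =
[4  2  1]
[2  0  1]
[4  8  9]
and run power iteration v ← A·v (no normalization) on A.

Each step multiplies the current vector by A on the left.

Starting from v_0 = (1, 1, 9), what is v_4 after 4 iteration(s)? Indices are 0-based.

v_0 = (1, 1, 9).
v_1 = A·v_0 = (4, 0, 5).
v_2 = A·v_1 = (10, 2, 6).
v_3 = A·v_2 = (6, 4, 0).
v_4 = A·v_3 = (10, 1, 1).

v_4 = (10, 1, 1)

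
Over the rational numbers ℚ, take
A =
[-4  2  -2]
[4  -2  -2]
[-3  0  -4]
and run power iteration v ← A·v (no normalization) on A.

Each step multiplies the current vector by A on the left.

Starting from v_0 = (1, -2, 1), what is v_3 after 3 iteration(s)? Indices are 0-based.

v_3 = (-456, 224, -430)

v_0 = (1, -2, 1).
v_1 = A·v_0 = (-10, 6, -7).
v_2 = A·v_1 = (66, -38, 58).
v_3 = A·v_2 = (-456, 224, -430).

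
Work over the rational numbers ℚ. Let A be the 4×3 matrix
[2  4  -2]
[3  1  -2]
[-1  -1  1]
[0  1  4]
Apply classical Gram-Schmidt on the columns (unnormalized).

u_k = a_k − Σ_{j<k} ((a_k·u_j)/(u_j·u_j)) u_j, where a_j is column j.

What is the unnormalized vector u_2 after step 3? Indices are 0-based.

Step 1: u_0 = a_0 = (2, 3, -1, 0).
Step 2: u_1 = a_1 − (6/7)·u_0 = (16/7, -11/7, -1/7, 1).
Step 3: u_2 = a_2 − (-11/14)·u_0 − (17/61)·u_1 = (-65/61, 97/122, 31/122, 227/61).

u_2 = (-65/61, 97/122, 31/122, 227/61)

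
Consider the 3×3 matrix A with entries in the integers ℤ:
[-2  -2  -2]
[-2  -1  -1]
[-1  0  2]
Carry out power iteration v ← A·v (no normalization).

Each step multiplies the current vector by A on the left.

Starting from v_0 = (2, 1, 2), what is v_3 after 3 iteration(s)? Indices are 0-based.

v_0 = (2, 1, 2).
v_1 = A·v_0 = (-10, -7, 2).
v_2 = A·v_1 = (30, 25, 14).
v_3 = A·v_2 = (-138, -99, -2).

v_3 = (-138, -99, -2)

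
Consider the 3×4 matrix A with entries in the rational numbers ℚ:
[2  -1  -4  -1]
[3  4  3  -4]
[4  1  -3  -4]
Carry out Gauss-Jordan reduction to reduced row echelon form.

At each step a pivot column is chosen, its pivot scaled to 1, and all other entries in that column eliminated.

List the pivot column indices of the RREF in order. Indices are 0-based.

pivot(0,0)=2: scale R0 → (1, -1/2, -2, -1/2)
  clear (1,0): R1 −= (3)R0 → (0, 11/2, 9, -5/2)
  clear (2,0): R2 −= (4)R0 → (0, 3, 5, -2)
pivot(1,1)=11/2: scale R1 → (0, 1, 18/11, -5/11)
  clear (0,1): R0 −= (-1/2)R1 → (1, 0, -13/11, -8/11)
  clear (2,1): R2 −= (3)R1 → (0, 0, 1/11, -7/11)
pivot(2,2)=1/11: scale R2 → (0, 0, 1, -7)
  clear (0,2): R0 −= (-13/11)R2 → (1, 0, 0, -9)
  clear (1,2): R1 −= (18/11)R2 → (0, 1, 0, 11)

pivot columns: 0, 1, 2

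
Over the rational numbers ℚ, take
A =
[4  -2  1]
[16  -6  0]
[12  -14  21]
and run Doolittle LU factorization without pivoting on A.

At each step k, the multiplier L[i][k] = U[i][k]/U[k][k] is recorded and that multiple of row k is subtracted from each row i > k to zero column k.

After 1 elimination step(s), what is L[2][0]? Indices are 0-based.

L[2][0] = 3

[col 0] pivot 4
  R1 -= 4*R0 → (0, 2, -4)  (L[1][0] := 4)
  R2 -= 3*R0 → (0, -8, 18)  (L[2][0] := 3)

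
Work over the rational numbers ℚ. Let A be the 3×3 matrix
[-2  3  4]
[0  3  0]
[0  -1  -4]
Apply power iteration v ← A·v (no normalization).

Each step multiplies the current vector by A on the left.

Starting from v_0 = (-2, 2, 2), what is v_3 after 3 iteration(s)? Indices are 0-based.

v_3 = (306, 54, -154)

v_0 = (-2, 2, 2).
v_1 = A·v_0 = (18, 6, -10).
v_2 = A·v_1 = (-58, 18, 34).
v_3 = A·v_2 = (306, 54, -154).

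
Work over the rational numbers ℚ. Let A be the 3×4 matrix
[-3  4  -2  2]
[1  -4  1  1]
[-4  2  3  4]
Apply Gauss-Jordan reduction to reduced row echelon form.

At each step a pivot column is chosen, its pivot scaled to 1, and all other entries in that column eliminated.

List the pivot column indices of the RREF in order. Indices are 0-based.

[1] R0 /= -3  ⇒  (1, -4/3, 2/3, -2/3)
     R1 -= 1·R0  ⇒  (0, -8/3, 1/3, 5/3)
     R2 -= -4·R0  ⇒  (0, -10/3, 17/3, 4/3)
[2] R1 /= -8/3  ⇒  (0, 1, -1/8, -5/8)
     R0 -= -4/3·R1  ⇒  (1, 0, 1/2, -3/2)
     R2 -= -10/3·R1  ⇒  (0, 0, 21/4, -3/4)
[3] R2 /= 21/4  ⇒  (0, 0, 1, -1/7)
     R0 -= 1/2·R2  ⇒  (1, 0, 0, -10/7)
     R1 -= -1/8·R2  ⇒  (0, 1, 0, -9/14)

pivot columns: 0, 1, 2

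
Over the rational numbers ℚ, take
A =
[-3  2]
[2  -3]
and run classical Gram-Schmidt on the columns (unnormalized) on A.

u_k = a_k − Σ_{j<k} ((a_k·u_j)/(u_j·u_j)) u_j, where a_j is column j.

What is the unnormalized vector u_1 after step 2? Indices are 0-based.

Step 1: u_0 = a_0 = (-3, 2).
Step 2: u_1 = a_1 − (-12/13)·u_0 = (-10/13, -15/13).

u_1 = (-10/13, -15/13)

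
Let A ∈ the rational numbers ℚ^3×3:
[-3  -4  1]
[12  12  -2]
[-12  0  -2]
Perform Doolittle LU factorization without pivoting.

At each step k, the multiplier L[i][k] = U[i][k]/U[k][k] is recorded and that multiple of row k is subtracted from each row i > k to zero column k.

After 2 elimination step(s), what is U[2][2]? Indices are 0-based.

U[2][2] = 2

Step 1: pivot at (0,0) is -3.
  row1 ← row1 − (-4)·row0  ⇒  L[1][0]=-4, U row1=(0, -4, 2)
  row2 ← row2 − (4)·row0  ⇒  L[2][0]=4, U row2=(0, 16, -6)
Step 2: pivot at (1,1) is -4.
  row2 ← row2 − (-4)·row1  ⇒  L[2][1]=-4, U row2=(0, 0, 2)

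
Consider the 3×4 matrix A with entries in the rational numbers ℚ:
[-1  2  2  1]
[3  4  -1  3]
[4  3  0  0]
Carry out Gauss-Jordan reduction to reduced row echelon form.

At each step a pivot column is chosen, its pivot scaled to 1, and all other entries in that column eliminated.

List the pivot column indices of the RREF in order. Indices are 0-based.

pivot(0,0)=-1: scale R0 → (1, -2, -2, -1)
  clear (1,0): R1 −= (3)R0 → (0, 10, 5, 6)
  clear (2,0): R2 −= (4)R0 → (0, 11, 8, 4)
pivot(1,1)=10: scale R1 → (0, 1, 1/2, 3/5)
  clear (0,1): R0 −= (-2)R1 → (1, 0, -1, 1/5)
  clear (2,1): R2 −= (11)R1 → (0, 0, 5/2, -13/5)
pivot(2,2)=5/2: scale R2 → (0, 0, 1, -26/25)
  clear (0,2): R0 −= (-1)R2 → (1, 0, 0, -21/25)
  clear (1,2): R1 −= (1/2)R2 → (0, 1, 0, 28/25)

pivot columns: 0, 1, 2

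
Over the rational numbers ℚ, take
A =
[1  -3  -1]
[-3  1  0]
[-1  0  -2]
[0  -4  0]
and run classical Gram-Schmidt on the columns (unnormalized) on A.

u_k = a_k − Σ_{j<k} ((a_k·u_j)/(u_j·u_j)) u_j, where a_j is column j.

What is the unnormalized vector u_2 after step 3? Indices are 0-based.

Step 1: u_0 = a_0 = (1, -3, -1, 0).
Step 2: u_1 = a_1 − (-6/11)·u_0 = (-27/11, -7/11, -6/11, -4).
Step 3: u_2 = a_2 − (1/11)·u_0 − (39/250)·u_1 = (-177/250, 93/250, -228/125, 78/125).

u_2 = (-177/250, 93/250, -228/125, 78/125)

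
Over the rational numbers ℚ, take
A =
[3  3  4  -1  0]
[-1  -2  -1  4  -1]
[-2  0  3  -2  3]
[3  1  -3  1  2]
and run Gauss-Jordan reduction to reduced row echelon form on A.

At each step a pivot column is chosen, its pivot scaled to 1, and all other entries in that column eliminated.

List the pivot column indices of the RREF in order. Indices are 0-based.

pivot(0,0)=3: scale R0 → (1, 1, 4/3, -1/3, 0)
  clear (1,0): R1 −= (-1)R0 → (0, -1, 1/3, 11/3, -1)
  clear (2,0): R2 −= (-2)R0 → (0, 2, 17/3, -8/3, 3)
  clear (3,0): R3 −= (3)R0 → (0, -2, -7, 2, 2)
pivot(1,1)=-1: scale R1 → (0, 1, -1/3, -11/3, 1)
  clear (0,1): R0 −= (1)R1 → (1, 0, 5/3, 10/3, -1)
  clear (2,1): R2 −= (2)R1 → (0, 0, 19/3, 14/3, 1)
  clear (3,1): R3 −= (-2)R1 → (0, 0, -23/3, -16/3, 4)
pivot(2,2)=19/3: scale R2 → (0, 0, 1, 14/19, 3/19)
  clear (0,2): R0 −= (5/3)R2 → (1, 0, 0, 40/19, -24/19)
  clear (1,2): R1 −= (-1/3)R2 → (0, 1, 0, -65/19, 20/19)
  clear (3,2): R3 −= (-23/3)R2 → (0, 0, 0, 6/19, 99/19)
pivot(3,3)=6/19: scale R3 → (0, 0, 0, 1, 33/2)
  clear (0,3): R0 −= (40/19)R3 → (1, 0, 0, 0, -36)
  clear (1,3): R1 −= (-65/19)R3 → (0, 1, 0, 0, 115/2)
  clear (2,3): R2 −= (14/19)R3 → (0, 0, 1, 0, -12)

pivot columns: 0, 1, 2, 3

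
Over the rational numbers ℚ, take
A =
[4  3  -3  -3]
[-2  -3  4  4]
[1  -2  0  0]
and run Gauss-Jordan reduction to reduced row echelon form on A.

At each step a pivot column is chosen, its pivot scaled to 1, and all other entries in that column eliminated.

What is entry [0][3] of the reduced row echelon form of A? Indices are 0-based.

[1] R0 /= 4  ⇒  (1, 3/4, -3/4, -3/4)
     R1 -= -2·R0  ⇒  (0, -3/2, 5/2, 5/2)
     R2 -= 1·R0  ⇒  (0, -11/4, 3/4, 3/4)
[2] R1 /= -3/2  ⇒  (0, 1, -5/3, -5/3)
     R0 -= 3/4·R1  ⇒  (1, 0, 1/2, 1/2)
     R2 -= -11/4·R1  ⇒  (0, 0, -23/6, -23/6)
[3] R2 /= -23/6  ⇒  (0, 0, 1, 1)
     R0 -= 1/2·R2  ⇒  (1, 0, 0, 0)
     R1 -= -5/3·R2  ⇒  (0, 1, 0, 0)

M[0][3] = 0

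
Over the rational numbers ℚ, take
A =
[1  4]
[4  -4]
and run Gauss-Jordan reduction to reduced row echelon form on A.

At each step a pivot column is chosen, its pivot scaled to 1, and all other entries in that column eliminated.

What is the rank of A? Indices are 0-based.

rank = 2

pivot(0,0)=1: scale R0 → (1, 4)
  clear (1,0): R1 −= (4)R0 → (0, -20)
pivot(1,1)=-20: scale R1 → (0, 1)
  clear (0,1): R0 −= (4)R1 → (1, 0)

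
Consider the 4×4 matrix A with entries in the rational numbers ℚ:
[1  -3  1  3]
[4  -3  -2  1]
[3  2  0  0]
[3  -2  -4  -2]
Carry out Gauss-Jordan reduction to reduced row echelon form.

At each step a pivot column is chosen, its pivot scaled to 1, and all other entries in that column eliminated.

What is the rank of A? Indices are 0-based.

step 1: normalize row 0 (÷1) = (1, -3, 1, 3)
  row 1: subtract 4×row0 = (0, 9, -6, -11)
  row 2: subtract 3×row0 = (0, 11, -3, -9)
  row 3: subtract 3×row0 = (0, 7, -7, -11)
step 2: normalize row 1 (÷9) = (0, 1, -2/3, -11/9)
  row 0: subtract -3×row1 = (1, 0, -1, -2/3)
  row 2: subtract 11×row1 = (0, 0, 13/3, 40/9)
  row 3: subtract 7×row1 = (0, 0, -7/3, -22/9)
step 3: normalize row 2 (÷13/3) = (0, 0, 1, 40/39)
  row 0: subtract -1×row2 = (1, 0, 0, 14/39)
  row 1: subtract -2/3×row2 = (0, 1, 0, -7/13)
  row 3: subtract -7/3×row2 = (0, 0, 0, -2/39)
step 4: normalize row 3 (÷-2/39) = (0, 0, 0, 1)
  row 0: subtract 14/39×row3 = (1, 0, 0, 0)
  row 1: subtract -7/13×row3 = (0, 1, 0, 0)
  row 2: subtract 40/39×row3 = (0, 0, 1, 0)

rank = 4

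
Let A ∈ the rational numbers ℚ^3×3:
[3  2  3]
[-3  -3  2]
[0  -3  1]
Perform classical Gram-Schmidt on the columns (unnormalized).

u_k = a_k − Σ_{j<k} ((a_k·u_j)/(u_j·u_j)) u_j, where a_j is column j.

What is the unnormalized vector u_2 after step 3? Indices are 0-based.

u_2 = (42/19, 42/19, -14/19)

Step 1: u_0 = a_0 = (3, -3, 0).
Step 2: u_1 = a_1 − (5/6)·u_0 = (-1/2, -1/2, -3).
Step 3: u_2 = a_2 − (1/6)·u_0 − (-11/19)·u_1 = (42/19, 42/19, -14/19).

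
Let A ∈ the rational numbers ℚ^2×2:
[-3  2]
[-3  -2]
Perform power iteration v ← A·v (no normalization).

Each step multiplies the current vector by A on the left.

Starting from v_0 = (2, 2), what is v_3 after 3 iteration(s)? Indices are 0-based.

v_0 = (2, 2).
v_1 = A·v_0 = (-2, -10).
v_2 = A·v_1 = (-14, 26).
v_3 = A·v_2 = (94, -10).

v_3 = (94, -10)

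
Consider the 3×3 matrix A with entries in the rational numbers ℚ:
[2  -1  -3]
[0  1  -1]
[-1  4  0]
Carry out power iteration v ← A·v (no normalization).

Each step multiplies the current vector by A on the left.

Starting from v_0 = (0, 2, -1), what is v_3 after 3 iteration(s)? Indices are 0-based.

v_0 = (0, 2, -1).
v_1 = A·v_0 = (1, 3, 8).
v_2 = A·v_1 = (-25, -5, 11).
v_3 = A·v_2 = (-78, -16, 5).

v_3 = (-78, -16, 5)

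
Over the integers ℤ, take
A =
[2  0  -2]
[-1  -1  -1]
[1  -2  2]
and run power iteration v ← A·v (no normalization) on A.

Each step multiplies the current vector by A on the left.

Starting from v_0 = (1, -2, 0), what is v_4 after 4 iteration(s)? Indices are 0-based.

v_4 = (-124, -2, 20)

v_0 = (1, -2, 0).
v_1 = A·v_0 = (2, 1, 5).
v_2 = A·v_1 = (-6, -8, 10).
v_3 = A·v_2 = (-32, 4, 30).
v_4 = A·v_3 = (-124, -2, 20).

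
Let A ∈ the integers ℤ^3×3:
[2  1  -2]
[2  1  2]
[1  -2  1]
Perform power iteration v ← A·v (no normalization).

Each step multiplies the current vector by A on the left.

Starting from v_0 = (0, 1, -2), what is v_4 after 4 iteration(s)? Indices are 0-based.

v_4 = (25, 121, -47)

v_0 = (0, 1, -2).
v_1 = A·v_0 = (5, -3, -4).
v_2 = A·v_1 = (15, -1, 7).
v_3 = A·v_2 = (15, 43, 24).
v_4 = A·v_3 = (25, 121, -47).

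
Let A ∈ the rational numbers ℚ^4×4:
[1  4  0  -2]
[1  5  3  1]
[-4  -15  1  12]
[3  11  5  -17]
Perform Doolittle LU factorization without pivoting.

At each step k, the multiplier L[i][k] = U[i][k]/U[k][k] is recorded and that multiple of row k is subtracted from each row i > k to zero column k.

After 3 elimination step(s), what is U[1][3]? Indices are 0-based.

k=0: U[0][0]=1
  eliminate (1,0): mult=1, new row 1: (0, 1, 3, 3); set L[1][0]=1
  eliminate (2,0): mult=-4, new row 2: (0, 1, 1, 4); set L[2][0]=-4
  eliminate (3,0): mult=3, new row 3: (0, -1, 5, -11); set L[3][0]=3
k=1: U[1][1]=1
  eliminate (2,1): mult=1, new row 2: (0, 0, -2, 1); set L[2][1]=1
  eliminate (3,1): mult=-1, new row 3: (0, 0, 8, -8); set L[3][1]=-1
k=2: U[2][2]=-2
  eliminate (3,2): mult=-4, new row 3: (0, 0, 0, -4); set L[3][2]=-4

U[1][3] = 3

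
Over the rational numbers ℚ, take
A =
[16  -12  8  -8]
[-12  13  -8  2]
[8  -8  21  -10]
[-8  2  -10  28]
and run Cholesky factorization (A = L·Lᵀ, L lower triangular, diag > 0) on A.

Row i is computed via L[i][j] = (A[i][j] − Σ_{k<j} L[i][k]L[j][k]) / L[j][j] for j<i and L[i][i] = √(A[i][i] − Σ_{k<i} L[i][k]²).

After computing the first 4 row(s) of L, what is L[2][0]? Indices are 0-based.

L[2][0] = 2

Step 1: L[0][0] = √(16) = 4.
  L[1][0] = (-12) / L[0][0] = -3.
Step 2: L[1][1] = √(4) = 2.
  L[2][0] = (8) / L[0][0] = 2.
  L[2][1] = (-2) / L[1][1] = -1.
Step 3: L[2][2] = √(16) = 4.
  L[3][0] = (-8) / L[0][0] = -2.
  L[3][1] = (-4) / L[1][1] = -2.
  L[3][2] = (-8) / L[2][2] = -2.
Step 4: L[3][3] = √(16) = 4.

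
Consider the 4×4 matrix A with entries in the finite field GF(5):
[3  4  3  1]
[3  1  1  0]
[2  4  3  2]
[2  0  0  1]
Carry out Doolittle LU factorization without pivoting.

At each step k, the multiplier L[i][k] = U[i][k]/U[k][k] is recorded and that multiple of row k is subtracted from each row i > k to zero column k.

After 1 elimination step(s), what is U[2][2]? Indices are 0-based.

[col 0] pivot 3
  R1 -= 1*R0 → (0, 2, 3, 4)  (L[1][0] := 1)
  R2 -= 4*R0 → (0, 3, 1, 3)  (L[2][0] := 4)
  R3 -= 4*R0 → (0, 4, 3, 2)  (L[3][0] := 4)

U[2][2] = 1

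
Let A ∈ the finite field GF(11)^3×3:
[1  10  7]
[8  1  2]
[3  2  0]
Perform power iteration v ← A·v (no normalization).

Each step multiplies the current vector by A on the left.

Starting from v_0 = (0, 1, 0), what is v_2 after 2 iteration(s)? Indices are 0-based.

v_2 = (1, 8, 10)

v_0 = (0, 1, 0).
v_1 = A·v_0 = (10, 1, 2).
v_2 = A·v_1 = (1, 8, 10).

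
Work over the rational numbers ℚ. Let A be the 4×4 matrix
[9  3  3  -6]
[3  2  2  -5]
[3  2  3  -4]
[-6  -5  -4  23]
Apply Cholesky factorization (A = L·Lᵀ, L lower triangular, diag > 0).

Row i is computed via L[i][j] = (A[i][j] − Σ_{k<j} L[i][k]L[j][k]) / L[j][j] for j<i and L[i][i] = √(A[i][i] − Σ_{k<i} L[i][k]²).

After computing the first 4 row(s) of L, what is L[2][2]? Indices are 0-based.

Step 1: L[0][0] = √(9) = 3.
  L[1][0] = (3) / L[0][0] = 1.
Step 2: L[1][1] = √(1) = 1.
  L[2][0] = (3) / L[0][0] = 1.
  L[2][1] = (1) / L[1][1] = 1.
Step 3: L[2][2] = √(1) = 1.
  L[3][0] = (-6) / L[0][0] = -2.
  L[3][1] = (-3) / L[1][1] = -3.
  L[3][2] = (1) / L[2][2] = 1.
Step 4: L[3][3] = √(9) = 3.

L[2][2] = 1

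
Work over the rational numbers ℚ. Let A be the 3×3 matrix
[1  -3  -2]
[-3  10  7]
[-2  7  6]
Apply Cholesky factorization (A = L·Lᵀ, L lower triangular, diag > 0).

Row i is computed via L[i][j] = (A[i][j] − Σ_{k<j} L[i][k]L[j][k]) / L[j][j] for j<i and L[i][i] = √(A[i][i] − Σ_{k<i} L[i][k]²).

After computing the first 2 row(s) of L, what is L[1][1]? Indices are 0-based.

L[1][1] = 1

Step 1: L[0][0] = √(1) = 1.
  L[1][0] = (-3) / L[0][0] = -3.
Step 2: L[1][1] = √(1) = 1.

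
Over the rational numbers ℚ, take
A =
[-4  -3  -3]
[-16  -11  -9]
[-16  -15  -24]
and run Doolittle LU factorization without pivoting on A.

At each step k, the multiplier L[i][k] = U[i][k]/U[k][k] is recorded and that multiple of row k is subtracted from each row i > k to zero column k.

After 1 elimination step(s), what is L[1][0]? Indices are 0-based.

Step 1: pivot at (0,0) is -4.
  row1 ← row1 − (4)·row0  ⇒  L[1][0]=4, U row1=(0, 1, 3)
  row2 ← row2 − (4)·row0  ⇒  L[2][0]=4, U row2=(0, -3, -12)

L[1][0] = 4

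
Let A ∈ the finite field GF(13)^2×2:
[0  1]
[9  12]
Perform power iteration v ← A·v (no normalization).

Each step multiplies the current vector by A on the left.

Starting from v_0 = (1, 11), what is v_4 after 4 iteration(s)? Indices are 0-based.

v_4 = (11, 1)

v_0 = (1, 11).
v_1 = A·v_0 = (11, 11).
v_2 = A·v_1 = (11, 10).
v_3 = A·v_2 = (10, 11).
v_4 = A·v_3 = (11, 1).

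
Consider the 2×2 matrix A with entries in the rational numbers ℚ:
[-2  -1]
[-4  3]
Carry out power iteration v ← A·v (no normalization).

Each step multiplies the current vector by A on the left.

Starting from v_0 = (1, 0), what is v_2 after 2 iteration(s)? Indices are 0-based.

v_2 = (8, -4)

v_0 = (1, 0).
v_1 = A·v_0 = (-2, -4).
v_2 = A·v_1 = (8, -4).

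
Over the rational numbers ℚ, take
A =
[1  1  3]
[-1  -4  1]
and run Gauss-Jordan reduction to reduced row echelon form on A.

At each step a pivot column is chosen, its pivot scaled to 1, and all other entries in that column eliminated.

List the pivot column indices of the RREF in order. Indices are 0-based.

pivot columns: 0, 1

pivot(0,0)=1: scale R0 → (1, 1, 3)
  clear (1,0): R1 −= (-1)R0 → (0, -3, 4)
pivot(1,1)=-3: scale R1 → (0, 1, -4/3)
  clear (0,1): R0 −= (1)R1 → (1, 0, 13/3)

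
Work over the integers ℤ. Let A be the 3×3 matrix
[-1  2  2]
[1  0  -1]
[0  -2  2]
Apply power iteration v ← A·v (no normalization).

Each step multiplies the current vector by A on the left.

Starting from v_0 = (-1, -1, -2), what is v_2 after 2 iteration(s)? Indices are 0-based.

v_0 = (-1, -1, -2).
v_1 = A·v_0 = (-5, 1, -2).
v_2 = A·v_1 = (3, -3, -6).

v_2 = (3, -3, -6)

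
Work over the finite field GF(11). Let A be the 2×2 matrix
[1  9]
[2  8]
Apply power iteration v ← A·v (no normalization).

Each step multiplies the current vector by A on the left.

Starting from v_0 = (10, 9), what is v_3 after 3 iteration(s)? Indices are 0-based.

v_0 = (10, 9).
v_1 = A·v_0 = (3, 4).
v_2 = A·v_1 = (6, 5).
v_3 = A·v_2 = (7, 8).

v_3 = (7, 8)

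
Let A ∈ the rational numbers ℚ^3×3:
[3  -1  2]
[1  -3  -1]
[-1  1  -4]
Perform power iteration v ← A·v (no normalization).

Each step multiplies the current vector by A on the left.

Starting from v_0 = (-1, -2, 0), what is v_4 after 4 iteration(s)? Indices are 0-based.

v_0 = (-1, -2, 0).
v_1 = A·v_0 = (-1, 5, -1).
v_2 = A·v_1 = (-10, -15, 10).
v_3 = A·v_2 = (5, 25, -45).
v_4 = A·v_3 = (-100, -25, 200).

v_4 = (-100, -25, 200)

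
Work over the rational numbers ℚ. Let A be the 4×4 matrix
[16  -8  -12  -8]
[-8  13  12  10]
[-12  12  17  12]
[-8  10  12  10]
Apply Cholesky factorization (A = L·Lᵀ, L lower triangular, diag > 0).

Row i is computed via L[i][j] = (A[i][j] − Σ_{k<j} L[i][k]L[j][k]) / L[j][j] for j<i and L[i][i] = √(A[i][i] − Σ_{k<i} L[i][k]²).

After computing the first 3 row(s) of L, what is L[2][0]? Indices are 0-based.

Step 1: L[0][0] = √(16) = 4.
  L[1][0] = (-8) / L[0][0] = -2.
Step 2: L[1][1] = √(9) = 3.
  L[2][0] = (-12) / L[0][0] = -3.
  L[2][1] = (6) / L[1][1] = 2.
Step 3: L[2][2] = √(4) = 2.

L[2][0] = -3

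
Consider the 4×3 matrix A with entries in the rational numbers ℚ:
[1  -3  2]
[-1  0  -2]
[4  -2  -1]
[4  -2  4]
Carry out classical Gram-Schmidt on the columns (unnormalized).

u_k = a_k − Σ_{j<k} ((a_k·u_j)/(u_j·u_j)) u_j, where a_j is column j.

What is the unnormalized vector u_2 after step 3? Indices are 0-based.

Step 1: u_0 = a_0 = (1, -1, 4, 4).
Step 2: u_1 = a_1 − (-19/34)·u_0 = (-83/34, -19/34, 4/17, 4/17).
Step 3: u_2 = a_2 − (8/17)·u_0 − (-104/217)·u_1 = (78/217, -390/217, -601/217, 484/217).

u_2 = (78/217, -390/217, -601/217, 484/217)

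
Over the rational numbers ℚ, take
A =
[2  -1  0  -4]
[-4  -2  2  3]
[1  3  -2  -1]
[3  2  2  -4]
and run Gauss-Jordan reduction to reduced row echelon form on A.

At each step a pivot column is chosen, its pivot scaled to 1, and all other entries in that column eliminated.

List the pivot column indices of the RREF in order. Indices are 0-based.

pivot columns: 0, 1, 2, 3

pivot(0,0)=2: scale R0 → (1, -1/2, 0, -2)
  clear (1,0): R1 −= (-4)R0 → (0, -4, 2, -5)
  clear (2,0): R2 −= (1)R0 → (0, 7/2, -2, 1)
  clear (3,0): R3 −= (3)R0 → (0, 7/2, 2, 2)
pivot(1,1)=-4: scale R1 → (0, 1, -1/2, 5/4)
  clear (0,1): R0 −= (-1/2)R1 → (1, 0, -1/4, -11/8)
  clear (2,1): R2 −= (7/2)R1 → (0, 0, -1/4, -27/8)
  clear (3,1): R3 −= (7/2)R1 → (0, 0, 15/4, -19/8)
pivot(2,2)=-1/4: scale R2 → (0, 0, 1, 27/2)
  clear (0,2): R0 −= (-1/4)R2 → (1, 0, 0, 2)
  clear (1,2): R1 −= (-1/2)R2 → (0, 1, 0, 8)
  clear (3,2): R3 −= (15/4)R2 → (0, 0, 0, -53)
pivot(3,3)=-53: scale R3 → (0, 0, 0, 1)
  clear (0,3): R0 −= (2)R3 → (1, 0, 0, 0)
  clear (1,3): R1 −= (8)R3 → (0, 1, 0, 0)
  clear (2,3): R2 −= (27/2)R3 → (0, 0, 1, 0)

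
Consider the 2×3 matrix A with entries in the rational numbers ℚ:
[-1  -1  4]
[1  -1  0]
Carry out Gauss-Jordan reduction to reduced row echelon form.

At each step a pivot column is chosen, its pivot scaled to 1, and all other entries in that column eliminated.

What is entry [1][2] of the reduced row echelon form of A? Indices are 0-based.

M[1][2] = -2

[1] R0 /= -1  ⇒  (1, 1, -4)
     R1 -= 1·R0  ⇒  (0, -2, 4)
[2] R1 /= -2  ⇒  (0, 1, -2)
     R0 -= 1·R1  ⇒  (1, 0, -2)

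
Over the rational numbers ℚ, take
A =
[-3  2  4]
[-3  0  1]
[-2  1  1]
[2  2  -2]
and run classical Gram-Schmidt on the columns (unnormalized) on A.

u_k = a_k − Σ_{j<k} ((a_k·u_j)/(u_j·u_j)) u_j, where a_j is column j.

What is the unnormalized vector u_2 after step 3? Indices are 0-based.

u_2 = (273/218, -289/218, -83/109, -95/109)

Step 1: u_0 = a_0 = (-3, -3, -2, 2).
Step 2: u_1 = a_1 − (-2/13)·u_0 = (20/13, -6/13, 9/13, 30/13).
Step 3: u_2 = a_2 − (-21/26)·u_0 − (23/109)·u_1 = (273/218, -289/218, -83/109, -95/109).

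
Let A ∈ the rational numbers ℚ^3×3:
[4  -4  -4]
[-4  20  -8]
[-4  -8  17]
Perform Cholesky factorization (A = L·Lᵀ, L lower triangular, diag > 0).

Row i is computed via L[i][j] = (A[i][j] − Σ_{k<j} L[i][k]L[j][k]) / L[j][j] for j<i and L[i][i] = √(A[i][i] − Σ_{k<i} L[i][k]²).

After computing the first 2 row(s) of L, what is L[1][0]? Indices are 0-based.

Step 1: L[0][0] = √(4) = 2.
  L[1][0] = (-4) / L[0][0] = -2.
Step 2: L[1][1] = √(16) = 4.

L[1][0] = -2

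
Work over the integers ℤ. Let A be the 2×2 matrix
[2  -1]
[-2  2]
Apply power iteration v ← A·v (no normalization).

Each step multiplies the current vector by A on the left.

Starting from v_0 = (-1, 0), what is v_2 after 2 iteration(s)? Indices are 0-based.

v_2 = (-6, 8)

v_0 = (-1, 0).
v_1 = A·v_0 = (-2, 2).
v_2 = A·v_1 = (-6, 8).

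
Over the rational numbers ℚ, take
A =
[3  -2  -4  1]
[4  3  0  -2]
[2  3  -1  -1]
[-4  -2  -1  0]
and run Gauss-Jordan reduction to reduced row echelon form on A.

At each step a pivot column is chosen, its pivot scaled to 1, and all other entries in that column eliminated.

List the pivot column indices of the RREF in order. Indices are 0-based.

pivot columns: 0, 1, 2, 3

[1] R0 /= 3  ⇒  (1, -2/3, -4/3, 1/3)
     R1 -= 4·R0  ⇒  (0, 17/3, 16/3, -10/3)
     R2 -= 2·R0  ⇒  (0, 13/3, 5/3, -5/3)
     R3 -= -4·R0  ⇒  (0, -14/3, -19/3, 4/3)
[2] R1 /= 17/3  ⇒  (0, 1, 16/17, -10/17)
     R0 -= -2/3·R1  ⇒  (1, 0, -12/17, -1/17)
     R2 -= 13/3·R1  ⇒  (0, 0, -41/17, 15/17)
     R3 -= -14/3·R1  ⇒  (0, 0, -33/17, -24/17)
[3] R2 /= -41/17  ⇒  (0, 0, 1, -15/41)
     R0 -= -12/17·R2  ⇒  (1, 0, 0, -13/41)
     R1 -= 16/17·R2  ⇒  (0, 1, 0, -10/41)
     R3 -= -33/17·R2  ⇒  (0, 0, 0, -87/41)
[4] R3 /= -87/41  ⇒  (0, 0, 0, 1)
     R0 -= -13/41·R3  ⇒  (1, 0, 0, 0)
     R1 -= -10/41·R3  ⇒  (0, 1, 0, 0)
     R2 -= -15/41·R3  ⇒  (0, 0, 1, 0)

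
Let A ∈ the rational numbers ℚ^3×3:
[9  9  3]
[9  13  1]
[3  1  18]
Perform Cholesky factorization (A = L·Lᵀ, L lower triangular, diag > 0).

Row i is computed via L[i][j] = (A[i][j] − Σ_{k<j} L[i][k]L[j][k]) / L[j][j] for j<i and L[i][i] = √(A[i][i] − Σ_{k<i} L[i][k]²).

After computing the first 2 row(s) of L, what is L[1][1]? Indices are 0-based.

Step 1: L[0][0] = √(9) = 3.
  L[1][0] = (9) / L[0][0] = 3.
Step 2: L[1][1] = √(4) = 2.

L[1][1] = 2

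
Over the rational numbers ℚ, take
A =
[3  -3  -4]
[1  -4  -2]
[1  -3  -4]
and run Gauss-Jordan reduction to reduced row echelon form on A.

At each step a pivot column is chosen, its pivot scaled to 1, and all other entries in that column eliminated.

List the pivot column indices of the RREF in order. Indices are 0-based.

pivot columns: 0, 1, 2

[1] R0 /= 3  ⇒  (1, -1, -4/3)
     R1 -= 1·R0  ⇒  (0, -3, -2/3)
     R2 -= 1·R0  ⇒  (0, -2, -8/3)
[2] R1 /= -3  ⇒  (0, 1, 2/9)
     R0 -= -1·R1  ⇒  (1, 0, -10/9)
     R2 -= -2·R1  ⇒  (0, 0, -20/9)
[3] R2 /= -20/9  ⇒  (0, 0, 1)
     R0 -= -10/9·R2  ⇒  (1, 0, 0)
     R1 -= 2/9·R2  ⇒  (0, 1, 0)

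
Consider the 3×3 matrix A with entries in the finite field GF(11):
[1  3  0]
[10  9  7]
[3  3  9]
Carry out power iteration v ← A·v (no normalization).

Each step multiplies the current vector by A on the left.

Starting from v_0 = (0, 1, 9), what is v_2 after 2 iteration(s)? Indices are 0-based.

v_2 = (10, 1, 2)

v_0 = (0, 1, 9).
v_1 = A·v_0 = (3, 6, 7).
v_2 = A·v_1 = (10, 1, 2).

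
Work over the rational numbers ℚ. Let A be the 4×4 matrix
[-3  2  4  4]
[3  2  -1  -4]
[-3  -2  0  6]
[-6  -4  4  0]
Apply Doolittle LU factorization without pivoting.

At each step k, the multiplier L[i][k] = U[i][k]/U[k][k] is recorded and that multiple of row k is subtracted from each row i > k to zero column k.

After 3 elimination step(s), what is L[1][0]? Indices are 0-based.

[col 0] pivot -3
  R1 -= -1*R0 → (0, 4, 3, 0)  (L[1][0] := -1)
  R2 -= 1*R0 → (0, -4, -4, 2)  (L[2][0] := 1)
  R3 -= 2*R0 → (0, -8, -4, -8)  (L[3][0] := 2)
[col 1] pivot 4
  R2 -= -1*R1 → (0, 0, -1, 2)  (L[2][1] := -1)
  R3 -= -2*R1 → (0, 0, 2, -8)  (L[3][1] := -2)
[col 2] pivot -1
  R3 -= -2*R2 → (0, 0, 0, -4)  (L[3][2] := -2)

L[1][0] = -1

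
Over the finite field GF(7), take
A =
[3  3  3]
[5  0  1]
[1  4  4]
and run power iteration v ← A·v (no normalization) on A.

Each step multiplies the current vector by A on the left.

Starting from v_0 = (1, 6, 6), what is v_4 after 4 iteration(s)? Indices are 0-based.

v_4 = (1, 3, 4)

v_0 = (1, 6, 6).
v_1 = A·v_0 = (4, 4, 0).
v_2 = A·v_1 = (3, 6, 6).
v_3 = A·v_2 = (3, 0, 2).
v_4 = A·v_3 = (1, 3, 4).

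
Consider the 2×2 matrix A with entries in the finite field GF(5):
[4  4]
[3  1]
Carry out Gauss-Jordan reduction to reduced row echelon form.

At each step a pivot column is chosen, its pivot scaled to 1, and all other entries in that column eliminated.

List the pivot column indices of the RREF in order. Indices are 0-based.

pivot columns: 0, 1

pivot(0,0)=4: scale R0 → (1, 1)
  clear (1,0): R1 −= (3)R0 → (0, 3)
pivot(1,1)=3: scale R1 → (0, 1)
  clear (0,1): R0 −= (1)R1 → (1, 0)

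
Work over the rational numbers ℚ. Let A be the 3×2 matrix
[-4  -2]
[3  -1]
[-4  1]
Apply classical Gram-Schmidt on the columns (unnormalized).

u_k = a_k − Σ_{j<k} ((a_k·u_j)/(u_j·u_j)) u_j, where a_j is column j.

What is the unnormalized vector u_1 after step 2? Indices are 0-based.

u_1 = (-78/41, -44/41, 45/41)

Step 1: u_0 = a_0 = (-4, 3, -4).
Step 2: u_1 = a_1 − (1/41)·u_0 = (-78/41, -44/41, 45/41).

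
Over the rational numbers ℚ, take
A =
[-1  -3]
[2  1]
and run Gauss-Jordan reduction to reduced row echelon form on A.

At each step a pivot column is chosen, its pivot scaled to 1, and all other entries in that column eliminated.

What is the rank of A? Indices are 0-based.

rank = 2

[1] R0 /= -1  ⇒  (1, 3)
     R1 -= 2·R0  ⇒  (0, -5)
[2] R1 /= -5  ⇒  (0, 1)
     R0 -= 3·R1  ⇒  (1, 0)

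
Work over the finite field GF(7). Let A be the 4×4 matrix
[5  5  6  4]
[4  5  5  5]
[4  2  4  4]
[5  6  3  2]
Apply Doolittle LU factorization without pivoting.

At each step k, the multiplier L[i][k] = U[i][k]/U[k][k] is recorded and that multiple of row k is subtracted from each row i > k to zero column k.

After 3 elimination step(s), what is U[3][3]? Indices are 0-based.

k=0: U[0][0]=5
  eliminate (1,0): mult=5, new row 1: (0, 1, 3, 6); set L[1][0]=5
  eliminate (2,0): mult=5, new row 2: (0, 5, 2, 5); set L[2][0]=5
  eliminate (3,0): mult=1, new row 3: (0, 1, 4, 5); set L[3][0]=1
k=1: U[1][1]=1
  eliminate (2,1): mult=5, new row 2: (0, 0, 1, 3); set L[2][1]=5
  eliminate (3,1): mult=1, new row 3: (0, 0, 1, 6); set L[3][1]=1
k=2: U[2][2]=1
  eliminate (3,2): mult=1, new row 3: (0, 0, 0, 3); set L[3][2]=1

U[3][3] = 3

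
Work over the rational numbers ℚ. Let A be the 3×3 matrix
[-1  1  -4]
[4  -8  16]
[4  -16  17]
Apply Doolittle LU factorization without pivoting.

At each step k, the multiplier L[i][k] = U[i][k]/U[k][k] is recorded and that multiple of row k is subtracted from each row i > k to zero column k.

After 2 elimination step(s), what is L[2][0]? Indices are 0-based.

k=0: U[0][0]=-1
  eliminate (1,0): mult=-4, new row 1: (0, -4, 0); set L[1][0]=-4
  eliminate (2,0): mult=-4, new row 2: (0, -12, 1); set L[2][0]=-4
k=1: U[1][1]=-4
  eliminate (2,1): mult=3, new row 2: (0, 0, 1); set L[2][1]=3

L[2][0] = -4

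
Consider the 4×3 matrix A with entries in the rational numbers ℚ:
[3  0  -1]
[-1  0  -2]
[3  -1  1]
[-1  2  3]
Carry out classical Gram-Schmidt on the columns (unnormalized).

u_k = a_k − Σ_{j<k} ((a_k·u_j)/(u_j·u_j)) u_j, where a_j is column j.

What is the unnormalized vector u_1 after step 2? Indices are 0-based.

u_1 = (3/4, -1/4, -1/4, 7/4)

Step 1: u_0 = a_0 = (3, -1, 3, -1).
Step 2: u_1 = a_1 − (-1/4)·u_0 = (3/4, -1/4, -1/4, 7/4).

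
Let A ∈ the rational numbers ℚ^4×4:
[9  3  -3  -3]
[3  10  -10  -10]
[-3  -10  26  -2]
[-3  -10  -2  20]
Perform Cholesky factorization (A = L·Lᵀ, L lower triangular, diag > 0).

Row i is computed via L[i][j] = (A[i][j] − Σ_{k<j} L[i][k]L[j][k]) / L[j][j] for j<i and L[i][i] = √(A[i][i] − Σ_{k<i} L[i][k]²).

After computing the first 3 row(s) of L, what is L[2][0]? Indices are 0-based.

Step 1: L[0][0] = √(9) = 3.
  L[1][0] = (3) / L[0][0] = 1.
Step 2: L[1][1] = √(9) = 3.
  L[2][0] = (-3) / L[0][0] = -1.
  L[2][1] = (-9) / L[1][1] = -3.
Step 3: L[2][2] = √(16) = 4.

L[2][0] = -1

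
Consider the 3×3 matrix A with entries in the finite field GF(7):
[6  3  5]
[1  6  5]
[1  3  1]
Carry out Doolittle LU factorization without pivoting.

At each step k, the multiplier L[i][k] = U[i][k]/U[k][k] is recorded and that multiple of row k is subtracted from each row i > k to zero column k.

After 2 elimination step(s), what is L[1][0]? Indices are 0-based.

L[1][0] = 6

k=0: U[0][0]=6
  eliminate (1,0): mult=6, new row 1: (0, 2, 3); set L[1][0]=6
  eliminate (2,0): mult=6, new row 2: (0, 6, 6); set L[2][0]=6
k=1: U[1][1]=2
  eliminate (2,1): mult=3, new row 2: (0, 0, 4); set L[2][1]=3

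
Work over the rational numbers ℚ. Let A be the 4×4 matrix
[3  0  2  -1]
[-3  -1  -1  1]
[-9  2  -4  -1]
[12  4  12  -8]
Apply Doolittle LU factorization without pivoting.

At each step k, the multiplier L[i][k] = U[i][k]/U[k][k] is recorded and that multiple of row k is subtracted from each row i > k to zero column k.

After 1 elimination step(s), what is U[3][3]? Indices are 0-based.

U[3][3] = -4

Step 1: pivot at (0,0) is 3.
  row1 ← row1 − (-1)·row0  ⇒  L[1][0]=-1, U row1=(0, -1, 1, 0)
  row2 ← row2 − (-3)·row0  ⇒  L[2][0]=-3, U row2=(0, 2, 2, -4)
  row3 ← row3 − (4)·row0  ⇒  L[3][0]=4, U row3=(0, 4, 4, -4)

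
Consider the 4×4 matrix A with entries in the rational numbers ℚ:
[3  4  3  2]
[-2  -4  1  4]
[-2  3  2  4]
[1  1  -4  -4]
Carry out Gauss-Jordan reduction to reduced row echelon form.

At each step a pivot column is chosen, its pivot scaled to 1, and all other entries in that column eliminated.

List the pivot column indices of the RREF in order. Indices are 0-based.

pivot columns: 0, 1, 2, 3

step 1: normalize row 0 (÷3) = (1, 4/3, 1, 2/3)
  row 1: subtract -2×row0 = (0, -4/3, 3, 16/3)
  row 2: subtract -2×row0 = (0, 17/3, 4, 16/3)
  row 3: subtract 1×row0 = (0, -1/3, -5, -14/3)
step 2: normalize row 1 (÷-4/3) = (0, 1, -9/4, -4)
  row 0: subtract 4/3×row1 = (1, 0, 4, 6)
  row 2: subtract 17/3×row1 = (0, 0, 67/4, 28)
  row 3: subtract -1/3×row1 = (0, 0, -23/4, -6)
step 3: normalize row 2 (÷67/4) = (0, 0, 1, 112/67)
  row 0: subtract 4×row2 = (1, 0, 0, -46/67)
  row 1: subtract -9/4×row2 = (0, 1, 0, -16/67)
  row 3: subtract -23/4×row2 = (0, 0, 0, 242/67)
step 4: normalize row 3 (÷242/67) = (0, 0, 0, 1)
  row 0: subtract -46/67×row3 = (1, 0, 0, 0)
  row 1: subtract -16/67×row3 = (0, 1, 0, 0)
  row 2: subtract 112/67×row3 = (0, 0, 1, 0)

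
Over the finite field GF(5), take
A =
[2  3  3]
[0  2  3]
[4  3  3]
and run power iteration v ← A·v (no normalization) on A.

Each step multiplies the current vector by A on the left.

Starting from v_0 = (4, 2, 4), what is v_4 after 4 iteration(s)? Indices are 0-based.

v_0 = (4, 2, 4).
v_1 = A·v_0 = (1, 1, 4).
v_2 = A·v_1 = (2, 4, 4).
v_3 = A·v_2 = (3, 0, 2).
v_4 = A·v_3 = (2, 1, 3).

v_4 = (2, 1, 3)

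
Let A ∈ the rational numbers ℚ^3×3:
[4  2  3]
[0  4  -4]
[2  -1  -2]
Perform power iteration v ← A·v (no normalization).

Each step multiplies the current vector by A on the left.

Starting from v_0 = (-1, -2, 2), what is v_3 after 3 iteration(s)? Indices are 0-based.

v_0 = (-1, -2, 2).
v_1 = A·v_0 = (-2, -16, -4).
v_2 = A·v_1 = (-52, -48, 20).
v_3 = A·v_2 = (-244, -272, -96).

v_3 = (-244, -272, -96)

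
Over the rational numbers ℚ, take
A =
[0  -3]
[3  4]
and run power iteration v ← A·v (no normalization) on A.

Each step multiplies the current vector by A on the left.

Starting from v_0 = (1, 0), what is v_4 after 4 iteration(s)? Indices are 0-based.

v_4 = (-63, -24)

v_0 = (1, 0).
v_1 = A·v_0 = (0, 3).
v_2 = A·v_1 = (-9, 12).
v_3 = A·v_2 = (-36, 21).
v_4 = A·v_3 = (-63, -24).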